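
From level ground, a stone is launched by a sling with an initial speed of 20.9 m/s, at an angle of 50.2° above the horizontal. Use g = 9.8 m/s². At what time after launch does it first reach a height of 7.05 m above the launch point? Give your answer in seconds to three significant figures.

0.522 s

Components: vₓ = 20.90 cos 50.2° = 13.38 m/s, v_y0 = 20.90 sin 50.2° = 16.06 m/s.
Require v_y0 t − ½ g t² = 7.05, i.e. 4.900 t² − 16.06 t + 7.05 = 0.
t = [16.06 ± √(16.06² − 2·9.80·7.05)] / 9.80 = (16.06 ± 10.94) / 9.80, so t = 0.5223 s or t = 2.755 s.
The first (ascending) time is 0.5223 s.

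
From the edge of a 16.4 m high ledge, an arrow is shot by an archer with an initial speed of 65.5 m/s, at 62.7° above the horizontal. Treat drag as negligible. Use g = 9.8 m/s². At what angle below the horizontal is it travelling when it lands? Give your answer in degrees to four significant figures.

Horizontal component vₓ = 65.50 cos 62.7° = 30.04 m/s; vertical v_y0 = 65.50 sin 62.7° = 58.20 m/s.
The projectile lands when y = 16.4 + (58.20) t − ½·9.80·t² = 0. Positive root: t = (58.20 + √(58.20² + 2·9.80·16.4)) / 9.80 = (58.20 + 60.90) / 9.80 = 12.15 s.
At impact: v_y = v_y0 − g t = −60.90 m/s; vₓ = 30.04 m/s.
Angle below horizontal: arctan(|v_y|/vₓ) = arctan(60.90/30.04) = 63.74°.

63.74°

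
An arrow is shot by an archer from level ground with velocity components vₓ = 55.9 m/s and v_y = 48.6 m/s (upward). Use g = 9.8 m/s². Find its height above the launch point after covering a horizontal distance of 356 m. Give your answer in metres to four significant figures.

110.8 m

x = vₓ t ⇒ t = 356/55.90 = 6.369 s.
Height: y = v_y0 t − ½ g t² = 48.60 × 6.369 − 4.900 × 6.369² = 309.5 − 198.7 = 110.8 m.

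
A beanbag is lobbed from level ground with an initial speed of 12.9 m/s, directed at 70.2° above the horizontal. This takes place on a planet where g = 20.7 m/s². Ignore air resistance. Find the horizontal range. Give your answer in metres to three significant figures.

vₓ = 12.90 cos 70.2° = 4.370 m/s; v_y0 = 12.90 sin 70.2° = 12.14 m/s.
Time aloft: T = 2 v_y0 / g = 2 × 12.14 / 20.7 = 1.173 s.
Range: R = vₓ T = 4.370 × 1.173 = 5.124 m.

5.12 m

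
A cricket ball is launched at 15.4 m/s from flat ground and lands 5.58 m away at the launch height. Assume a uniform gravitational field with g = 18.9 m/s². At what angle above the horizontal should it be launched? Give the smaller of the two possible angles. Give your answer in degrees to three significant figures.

13.2°

R = v₀² sin 2θ / g gives sin 2θ = gR/v₀² = 18.9·5.58/15.4² = 0.4447.
2θ = 26.40° or 180° − 26.40° = 153.6°, so θ = 13.20° or 76.80°.
The smaller angle is 13.20°.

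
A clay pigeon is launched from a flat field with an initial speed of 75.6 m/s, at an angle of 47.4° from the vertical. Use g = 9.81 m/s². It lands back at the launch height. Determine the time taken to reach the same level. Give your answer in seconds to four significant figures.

10.43 s

vₓ = 75.60 sin 47.4° = 55.65 m/s; v_y0 = 75.60 cos 47.4° = 51.17 m/s.
It returns to y = 0 when t = 2 v_y0 / g = 2(51.17)/9.81 = 10.43 s.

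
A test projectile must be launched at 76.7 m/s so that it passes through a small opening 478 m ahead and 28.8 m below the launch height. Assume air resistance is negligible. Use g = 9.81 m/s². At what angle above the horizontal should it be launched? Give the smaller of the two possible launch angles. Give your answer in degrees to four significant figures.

Trajectory: y = x tanθ − g x² (1 + tan²θ)/(2v₀²). With x = 478, y = −28.8, v₀ = 76.7, g = 9.81:
190.5 tan²θ − 478 tanθ + (161.7) = 0.
tanθ = [478 ± √(478² − 4 × 190.5 × (161.7))] / (2 × 190.5) = (478 ± 324.4) / 381.0, giving tanθ = 0.4030 or 2.106.
θ = 21.95° or 64.60°; the smaller is 21.95°.

21.95°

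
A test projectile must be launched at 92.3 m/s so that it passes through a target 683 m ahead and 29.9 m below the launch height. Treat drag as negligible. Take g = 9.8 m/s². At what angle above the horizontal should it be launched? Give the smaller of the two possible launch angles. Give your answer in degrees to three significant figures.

Trajectory: y = x tanθ − g x² (1 + tan²θ)/(2v₀²). With x = 683, y = −29.9, v₀ = 92.3, g = 9.80:
268.3 tan²θ − 683 tanθ + (238.4) = 0.
tanθ = [683 ± √(683² − 4 × 268.3 × (238.4))] / (2 × 268.3) = (683 ± 458.9) / 536.6, giving tanθ = 0.4176 or 2.128.
θ = 22.66° or 64.83°; the smaller is 22.66°.

22.7°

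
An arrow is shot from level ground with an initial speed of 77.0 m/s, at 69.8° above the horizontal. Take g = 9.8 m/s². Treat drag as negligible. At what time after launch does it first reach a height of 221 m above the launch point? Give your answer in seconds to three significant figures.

vₓ = 77.00 cos 69.8° = 26.59 m/s; v_y0 = 77.00 sin 69.8° = 72.26 m/s.
Set y = v_y0 t − ½ g t² = 221: 4.900 t² − 72.26 t + 221 = 0.
t = [72.26 ± √(72.26² − 2·9.80·221)] / 9.80 = (72.26 ± 29.84) / 9.80, so t = 4.329 s or t = 10.42 s.
The first (ascending) time is 4.329 s.

4.33 s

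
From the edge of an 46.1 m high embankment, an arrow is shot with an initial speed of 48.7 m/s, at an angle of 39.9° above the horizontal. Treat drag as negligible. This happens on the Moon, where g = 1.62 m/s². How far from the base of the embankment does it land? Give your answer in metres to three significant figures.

1490 m

vₓ = 48.70 cos 39.9° = 37.36 m/s; v_y0 = 48.70 sin 39.9° = 31.24 m/s.
Vertical motion (up positive, ground at y = 0): 0.8100 t² − (31.24) t − 46.1 = 0, so t = (31.24 + √(31.24² + 2·1.62·46.1)) / 1.62 = (31.24 + 33.54) / 1.62 = 39.99 s.
Horizontal distance: R = vₓ t = 37.36 × 39.99 = 1494 m.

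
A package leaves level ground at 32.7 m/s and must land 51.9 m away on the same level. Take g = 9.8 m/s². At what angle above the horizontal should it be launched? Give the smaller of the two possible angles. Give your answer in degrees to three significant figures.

14.2°

R = v₀² sin 2θ / g gives sin 2θ = gR/v₀² = 9.80·51.9/32.7² = 0.4757.
2θ = 28.40° or 180° − 28.40° = 151.6°, so θ = 14.20° or 75.80°.
The smaller angle is 14.20°.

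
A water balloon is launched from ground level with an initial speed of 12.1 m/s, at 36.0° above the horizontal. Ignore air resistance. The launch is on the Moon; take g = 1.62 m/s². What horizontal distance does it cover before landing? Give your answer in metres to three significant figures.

Horizontal component vₓ = 12.10 cos 36.0° = 9.789 m/s; vertical v_y0 = 12.10 sin 36.0° = 7.112 m/s.
Flight time T = 2 v_y0 / g = 8.780 s.
Range: R = vₓ T = 9.789 × 8.780 = 85.95 m.

86.0 m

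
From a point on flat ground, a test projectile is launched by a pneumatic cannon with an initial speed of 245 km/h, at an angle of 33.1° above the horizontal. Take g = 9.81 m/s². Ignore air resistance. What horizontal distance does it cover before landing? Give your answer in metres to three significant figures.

Convert: 245 km/h = 245/3.6 = 68.06 m/s.
Horizontal component vₓ = 68.06 cos 33.1° = 57.01 m/s; vertical v_y0 = 68.06 sin 33.1° = 37.17 m/s.
Flight time T = 2 v_y0 / g = 7.577 s.
Range: R = vₓ T = 57.01 × 7.577 = 432.0 m.

432 m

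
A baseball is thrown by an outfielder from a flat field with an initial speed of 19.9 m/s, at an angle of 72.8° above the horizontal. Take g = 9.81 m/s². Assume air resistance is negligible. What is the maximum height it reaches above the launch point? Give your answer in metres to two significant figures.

18 m

Horizontal component vₓ = 19.90 cos 72.8° = 5.885 m/s; vertical v_y0 = 19.90 sin 72.8° = 19.01 m/s.
At the apex v_y = 0, so H = v_y0²/(2g) = 19.01²/19.62 = 18.42 m.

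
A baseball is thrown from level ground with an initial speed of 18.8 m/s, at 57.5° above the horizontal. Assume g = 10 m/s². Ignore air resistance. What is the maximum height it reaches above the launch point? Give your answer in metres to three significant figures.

12.6 m

Resolve: vₓ = 18.80 cos 57.5° = 10.10 m/s and v_y0 = 18.80 sin 57.5° = 15.86 m/s.
Peak height H = v_y0² / (2g) = 251.41 / 20.00 = 12.57 m.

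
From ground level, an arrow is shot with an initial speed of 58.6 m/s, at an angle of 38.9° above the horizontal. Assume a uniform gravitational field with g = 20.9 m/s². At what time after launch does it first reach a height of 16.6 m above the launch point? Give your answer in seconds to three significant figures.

0.531 s

Components: vₓ = 58.60 cos 38.9° = 45.61 m/s, v_y0 = 58.60 sin 38.9° = 36.80 m/s.
Height y(t) = 36.80 t − 10.45 t² = 16.6 gives 10.45 t² − 36.80 t + 16.6 = 0.
Quadratic formula: t = (36.80 ± √660.26) / 20.9 = (36.80 ± 25.70) / 20.9 → t = 0.5312 s or 2.990 s.
The first (ascending) time is 0.5312 s.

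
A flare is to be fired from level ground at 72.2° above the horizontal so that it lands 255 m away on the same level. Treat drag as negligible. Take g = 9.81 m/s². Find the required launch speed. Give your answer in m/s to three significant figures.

From R = (v₀² / g) sin 2θ: v₀ = √(gR / sin 2θ).
v₀ = √(9.81 × 255 / sin 144.4°) = √(2502 / 0.5821) = √4297.3 = 65.55 m/s.

65.6 m/s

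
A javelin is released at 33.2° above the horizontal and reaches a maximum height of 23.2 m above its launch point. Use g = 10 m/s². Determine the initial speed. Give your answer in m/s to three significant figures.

At the peak v_y = 0, so v_y0 = √(2gH) = √(2 × 10.0 × 23.2) = 21.54 m/s.
v_y0 = v₀ sin θ ⇒ v₀ = 21.54 / sin 33.2° = 39.34 m/s.

39.3 m/s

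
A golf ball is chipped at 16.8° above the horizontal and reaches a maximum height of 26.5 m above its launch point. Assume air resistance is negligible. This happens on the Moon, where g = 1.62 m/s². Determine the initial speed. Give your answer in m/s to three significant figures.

At the peak v_y = 0, so v_y0 = √(2gH) = √(2 × 1.62 × 26.5) = 9.266 m/s.
v_y0 = v₀ sin θ ⇒ v₀ = 9.266 / sin 16.8° = 32.06 m/s.

32.1 m/s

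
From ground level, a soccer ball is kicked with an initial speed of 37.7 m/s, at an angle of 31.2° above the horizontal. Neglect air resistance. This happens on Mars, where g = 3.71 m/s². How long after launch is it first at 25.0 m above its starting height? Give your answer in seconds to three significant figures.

Components: vₓ = 37.70 cos 31.2° = 32.25 m/s, v_y0 = 37.70 sin 31.2° = 19.53 m/s.
Height y(t) = 19.53 t − 1.855 t² = 25.0 gives 1.855 t² − 19.53 t + 25.0 = 0.
t = [19.53 ± √(19.53² − 2·3.71·25.0)] / 3.71 = (19.53 ± 14.00) / 3.71, so t = 1.491 s or t = 9.037 s.
The first (ascending) time is 1.491 s.

1.49 s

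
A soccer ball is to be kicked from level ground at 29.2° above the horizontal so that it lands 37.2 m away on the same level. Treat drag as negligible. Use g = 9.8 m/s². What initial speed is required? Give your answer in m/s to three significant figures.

20.7 m/s

From R = (v₀² / g) sin 2θ: v₀ = √(gR / sin 2θ).
v₀ = √(9.80 × 37.2 / sin 58.40°) = √(364.6 / 0.8517) = √428.02 = 20.69 m/s.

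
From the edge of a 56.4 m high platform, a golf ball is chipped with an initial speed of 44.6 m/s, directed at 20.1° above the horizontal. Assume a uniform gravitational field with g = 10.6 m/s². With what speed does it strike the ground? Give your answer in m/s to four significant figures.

56.43 m/s

Resolve: vₓ = 44.60 cos 20.1° = 41.88 m/s and v_y0 = 44.60 sin 20.1° = 15.33 m/s.
Vertical motion (up positive, ground at y = 0): 5.300 t² − (15.33) t − 56.4 = 0, so t = (15.33 + √(15.33² + 2·10.6·56.4)) / 10.6 = (15.33 + 37.82) / 10.6 = 5.014 s.
Vertical velocity at impact: v_y = v_y0 − g t = 15.33 − 10.6 × 5.014 = −37.82 m/s.
Speed: |v| = √(vₓ² + v_y²) = √(41.88² + 37.82²) = 56.43 m/s.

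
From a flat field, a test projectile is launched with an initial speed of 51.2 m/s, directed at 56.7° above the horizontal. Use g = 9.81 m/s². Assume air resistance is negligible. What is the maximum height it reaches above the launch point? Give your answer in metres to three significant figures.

93.3 m

vₓ = 51.20 cos 56.7° = 28.11 m/s; v_y0 = 51.20 sin 56.7° = 42.79 m/s.
Maximum height: H = v_y0² / (2g) = 42.79² / (2 × 9.81) = 93.34 m.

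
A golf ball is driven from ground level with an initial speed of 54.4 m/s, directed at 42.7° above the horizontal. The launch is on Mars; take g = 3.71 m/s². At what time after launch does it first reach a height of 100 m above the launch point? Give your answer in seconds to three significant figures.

vₓ = 54.40 cos 42.7° = 39.98 m/s; v_y0 = 54.40 sin 42.7° = 36.89 m/s.
Height y(t) = 36.89 t − 1.855 t² = 100 gives 1.855 t² − 36.89 t + 100 = 0.
Quadratic formula: t = (36.89 ± √619.01) / 3.71 = (36.89 ± 24.88) / 3.71 → t = 3.238 s or 16.65 s.
The first (ascending) time is 3.238 s.

3.24 s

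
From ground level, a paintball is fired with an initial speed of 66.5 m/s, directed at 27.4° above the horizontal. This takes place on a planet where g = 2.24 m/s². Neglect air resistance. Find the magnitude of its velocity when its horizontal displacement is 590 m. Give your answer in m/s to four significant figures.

59.61 m/s

Resolve: vₓ = 66.50 cos 27.4° = 59.04 m/s and v_y0 = 66.50 sin 27.4° = 30.60 m/s.
x = vₓ t ⇒ t = 590/59.04 = 9.993 s.
Vertical velocity there: v_y = v_y0 − g t = 30.60 − 2.24 × 9.993 = 8.218 m/s.
Speed: √(vₓ² + v_y²) = √(59.04² + 8.218²) = 59.61 m/s.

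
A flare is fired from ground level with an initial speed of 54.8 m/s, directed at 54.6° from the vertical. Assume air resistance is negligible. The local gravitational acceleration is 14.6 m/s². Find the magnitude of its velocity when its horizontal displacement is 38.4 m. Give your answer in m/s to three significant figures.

vₓ = 54.80 sin 54.6° = 44.67 m/s; v_y0 = 54.80 cos 54.6° = 31.74 m/s.
At x = 38.4 m, t = x/vₓ = 38.4/44.67 = 0.8597 s.
Vertical velocity there: v_y = v_y0 − g t = 31.74 − 14.6 × 0.8597 = 19.19 m/s.
Speed: √(vₓ² + v_y²) = √(44.67² + 19.19²) = 48.62 m/s.

48.6 m/s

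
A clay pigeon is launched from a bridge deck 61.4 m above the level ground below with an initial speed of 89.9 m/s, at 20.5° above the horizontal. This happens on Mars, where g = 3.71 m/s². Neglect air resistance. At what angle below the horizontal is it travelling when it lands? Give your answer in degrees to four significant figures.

Resolve: vₓ = 89.90 cos 20.5° = 84.21 m/s and v_y0 = 89.90 sin 20.5° = 31.48 m/s.
Vertical motion (up positive, ground at y = 0): 1.855 t² − (31.48) t − 61.4 = 0, so t = (31.48 + √(31.48² + 2·3.71·61.4)) / 3.71 = (31.48 + 38.04) / 3.71 = 18.74 s.
At impact: v_y = v_y0 − g t = −38.04 m/s; vₓ = 84.21 m/s.
Angle below horizontal: arctan(|v_y|/vₓ) = arctan(38.04/84.21) = 24.31°.

24.31°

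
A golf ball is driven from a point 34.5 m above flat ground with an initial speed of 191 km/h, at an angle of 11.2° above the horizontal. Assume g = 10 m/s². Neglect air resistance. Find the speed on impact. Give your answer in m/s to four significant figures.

Convert: 191 km/h = 191/3.6 = 53.06 m/s.
vₓ = 53.06 cos 11.2° = 52.05 m/s; v_y0 = 53.06 sin 11.2° = 10.31 m/s.
Vertical motion (up positive, ground at y = 0): 5.000 t² − (10.31) t − 34.5 = 0, so t = (10.31 + √(10.31² + 2·10.0·34.5)) / 10.0 = (10.31 + 28.22) / 10.0 = 3.852 s.
Vertical velocity at impact: v_y = v_y0 − g t = 10.31 − 10.0 × 3.852 = −28.22 m/s.
Speed: |v| = √(vₓ² + v_y²) = √(52.05² + 28.22²) = 59.20 m/s.

59.20 m/s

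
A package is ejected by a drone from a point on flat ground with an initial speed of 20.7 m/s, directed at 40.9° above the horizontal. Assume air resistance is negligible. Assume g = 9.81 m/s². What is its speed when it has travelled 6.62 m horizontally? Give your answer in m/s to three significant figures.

Horizontal component vₓ = 20.70 cos 40.9° = 15.65 m/s; vertical v_y0 = 20.70 sin 40.9° = 13.55 m/s.
x = vₓ t ⇒ t = 6.62/15.65 = 0.4231 s.
Vertical velocity there: v_y = v_y0 − g t = 13.55 − 9.81 × 0.4231 = 9.402 m/s.
Speed: √(vₓ² + v_y²) = √(15.65² + 9.402²) = 18.25 m/s.

18.3 m/s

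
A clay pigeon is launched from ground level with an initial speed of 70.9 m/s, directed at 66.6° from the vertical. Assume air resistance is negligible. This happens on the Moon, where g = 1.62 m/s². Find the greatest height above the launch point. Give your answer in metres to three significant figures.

245 m

vₓ = 70.90 sin 66.6° = 65.07 m/s; v_y0 = 70.90 cos 66.6° = 28.16 m/s.
Peak height H = v_y0² / (2g) = 792.86 / 3.240 = 244.7 m.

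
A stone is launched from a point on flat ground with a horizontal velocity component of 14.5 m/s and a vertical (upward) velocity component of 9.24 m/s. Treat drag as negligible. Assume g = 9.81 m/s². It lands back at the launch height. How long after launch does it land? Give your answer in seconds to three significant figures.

1.88 s

Landing at launch height ⇒ T = 2 v_y0 / g = 2 × 9.240 / 9.81 = 1.884 s.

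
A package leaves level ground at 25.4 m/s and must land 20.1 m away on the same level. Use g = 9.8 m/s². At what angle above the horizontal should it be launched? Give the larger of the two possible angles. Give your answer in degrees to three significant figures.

From R = (v₀²/g) sin 2θ: sin 2θ = 9.80 × 20.1 / 645.16 = 0.3053.
2θ = 17.78° or 180° − 17.78° = 162.2°, so θ = 8.889° or 81.11°.
The larger angle is 81.11°.

81.1°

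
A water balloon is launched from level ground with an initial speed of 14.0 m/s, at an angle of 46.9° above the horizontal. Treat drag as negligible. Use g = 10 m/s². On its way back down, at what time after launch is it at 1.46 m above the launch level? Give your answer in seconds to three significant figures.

1.89 s

Resolve: vₓ = 14.00 cos 46.9° = 9.566 m/s and v_y0 = 14.00 sin 46.9° = 10.22 m/s.
Require v_y0 t − ½ g t² = 1.46, i.e. 5.000 t² − 10.22 t + 1.46 = 0.
Quadratic formula: t = (10.22 ± √75.295) / 10.0 = (10.22 ± 8.677) / 10.0 → t = 0.1545 s or 1.890 s.
The descending-branch root is 1.890 s.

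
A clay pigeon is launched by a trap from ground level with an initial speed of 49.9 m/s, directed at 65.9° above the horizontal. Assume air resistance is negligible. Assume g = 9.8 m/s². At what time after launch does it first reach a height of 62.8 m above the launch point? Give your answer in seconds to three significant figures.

1.68 s

Horizontal component vₓ = 49.90 cos 65.9° = 20.38 m/s; vertical v_y0 = 49.90 sin 65.9° = 45.55 m/s.
Height y(t) = 45.55 t − 4.900 t² = 62.8 gives 4.900 t² − 45.55 t + 62.8 = 0.
Quadratic formula: t = (45.55 ± √843.96) / 9.80 = (45.55 ± 29.05) / 9.80 → t = 1.684 s or 7.612 s.
The first (ascending) time is 1.684 s.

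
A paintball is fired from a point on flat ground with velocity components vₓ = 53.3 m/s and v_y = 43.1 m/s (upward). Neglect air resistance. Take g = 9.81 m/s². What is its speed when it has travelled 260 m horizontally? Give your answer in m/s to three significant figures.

Time to reach x = 260 m: t = x/vₓ = 260/53.30 = 4.878 s.
Vertical velocity there: v_y = v_y0 − g t = 43.10 − 9.81 × 4.878 = −4.754 m/s.
Speed: √(vₓ² + v_y²) = √(53.30² + 4.754²) = 53.51 m/s.

53.5 m/s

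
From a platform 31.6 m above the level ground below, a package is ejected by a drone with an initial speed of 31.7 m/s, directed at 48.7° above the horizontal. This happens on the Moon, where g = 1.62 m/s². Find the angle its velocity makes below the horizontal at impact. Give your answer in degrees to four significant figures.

Horizontal component vₓ = 31.70 cos 48.7° = 20.92 m/s; vertical v_y0 = 31.70 sin 48.7° = 23.82 m/s.
Vertical motion (up positive, ground at y = 0): 0.8100 t² − (23.82) t − 31.6 = 0, so t = (23.82 + √(23.82² + 2·1.62·31.6)) / 1.62 = (23.82 + 25.88) / 1.62 = 30.67 s.
At impact: v_y = v_y0 − g t = −25.88 m/s; vₓ = 20.92 m/s.
Angle below horizontal: arctan(|v_y|/vₓ) = arctan(25.88/20.92) = 51.04°.

51.04°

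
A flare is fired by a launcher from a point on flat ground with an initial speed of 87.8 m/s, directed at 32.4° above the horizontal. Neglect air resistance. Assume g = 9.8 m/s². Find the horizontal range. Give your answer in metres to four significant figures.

Components: vₓ = 87.80 cos 32.4° = 74.13 m/s, v_y0 = 87.80 sin 32.4° = 47.05 m/s.
Time aloft: T = 2 v_y0 / g = 2 × 47.05 / 9.80 = 9.601 s.
Range: R = vₓ T = 74.13 × 9.601 = 711.8 m.

711.8 m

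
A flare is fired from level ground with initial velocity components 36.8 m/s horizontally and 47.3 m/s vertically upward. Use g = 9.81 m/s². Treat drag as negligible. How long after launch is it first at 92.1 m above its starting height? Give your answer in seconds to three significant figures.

2.71 s

Set y = v_y0 t − ½ g t² = 92.1: 4.905 t² − 47.30 t + 92.1 = 0.
t = [47.30 ± √(47.30² − 2·9.81·92.1)] / 9.81 = (47.30 ± 20.74) / 9.81, so t = 2.707 s or t = 6.936 s.
The first (ascending) time is 2.707 s.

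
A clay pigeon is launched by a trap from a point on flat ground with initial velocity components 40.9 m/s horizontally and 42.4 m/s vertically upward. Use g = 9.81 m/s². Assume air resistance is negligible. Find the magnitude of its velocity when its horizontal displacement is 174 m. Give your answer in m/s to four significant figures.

x = vₓ t ⇒ t = 174/40.90 = 4.254 s.
Vertical velocity there: v_y = v_y0 − g t = 42.40 − 9.81 × 4.254 = 0.6655 m/s.
Speed: √(vₓ² + v_y²) = √(40.90² + 0.6655²) = 40.91 m/s.

40.91 m/s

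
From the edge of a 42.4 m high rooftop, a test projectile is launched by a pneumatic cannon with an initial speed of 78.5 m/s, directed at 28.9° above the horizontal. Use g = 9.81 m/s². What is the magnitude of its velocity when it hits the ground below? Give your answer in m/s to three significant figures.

83.6 m/s

Components: vₓ = 78.50 cos 28.9° = 68.72 m/s, v_y0 = 78.50 sin 28.9° = 37.94 m/s.
With up positive and y = 0 at the ground: y(t) = 42.4 + (37.94) t − 4.905 t². Setting y = 0 and taking the positive root: t = [37.94 + √(37.94² + 2·9.81·42.4)] / 9.81 = (37.94 + 47.66) / 9.81 = 8.725 s.
Vertical velocity at impact: v_y = v_y0 − g t = 37.94 − 9.81 × 8.725 = −47.66 m/s.
Speed: |v| = √(vₓ² + v_y²) = √(68.72² + 47.66²) = 83.63 m/s.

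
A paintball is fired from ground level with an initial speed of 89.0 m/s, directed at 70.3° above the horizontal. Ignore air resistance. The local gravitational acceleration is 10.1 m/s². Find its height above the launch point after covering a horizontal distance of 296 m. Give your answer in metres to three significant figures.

335 m

Components: vₓ = 89.00 cos 70.3° = 30.00 m/s, v_y0 = 89.00 sin 70.3° = 83.79 m/s.
x = vₓ t ⇒ t = 296/30.00 = 9.866 s.
Height: y = v_y0 t − ½ g t² = 83.79 × 9.866 − 5.050 × 9.866² = 826.7 − 491.6 = 335.1 m.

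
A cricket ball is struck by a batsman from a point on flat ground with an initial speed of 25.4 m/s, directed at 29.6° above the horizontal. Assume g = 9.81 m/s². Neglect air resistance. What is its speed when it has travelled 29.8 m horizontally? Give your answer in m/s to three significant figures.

22.1 m/s

Horizontal component vₓ = 25.40 cos 29.6° = 22.09 m/s; vertical v_y0 = 25.40 sin 29.6° = 12.55 m/s.
Time to reach x = 29.8 m: t = x/vₓ = 29.8/22.09 = 1.349 s.
Vertical velocity there: v_y = v_y0 − g t = 12.55 − 9.81 × 1.349 = −0.6907 m/s.
Speed: √(vₓ² + v_y²) = √(22.09² + 0.6907²) = 22.10 m/s.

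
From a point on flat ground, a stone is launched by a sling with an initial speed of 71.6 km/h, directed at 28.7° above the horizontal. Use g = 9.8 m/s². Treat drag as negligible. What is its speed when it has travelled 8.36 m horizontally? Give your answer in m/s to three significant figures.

Convert: 71.6 km/h = 71.6/3.6 = 19.89 m/s.
Resolve: vₓ = 19.89 cos 28.7° = 17.45 m/s and v_y0 = 19.89 sin 28.7° = 9.551 m/s.
x = vₓ t ⇒ t = 8.36/17.45 = 0.4792 s.
Vertical velocity there: v_y = v_y0 − g t = 9.551 − 9.80 × 0.4792 = 4.855 m/s.
Speed: √(vₓ² + v_y²) = √(17.45² + 4.855²) = 18.11 m/s.

18.1 m/s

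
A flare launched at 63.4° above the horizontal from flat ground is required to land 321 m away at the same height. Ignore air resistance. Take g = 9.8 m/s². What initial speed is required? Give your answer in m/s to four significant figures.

62.68 m/s

From R = (v₀² / g) sin 2θ: v₀ = √(gR / sin 2θ).
v₀ = √(9.80 × 321 / sin 126.8°) = √(3146 / 0.8007) = √3928.7 = 62.68 m/s.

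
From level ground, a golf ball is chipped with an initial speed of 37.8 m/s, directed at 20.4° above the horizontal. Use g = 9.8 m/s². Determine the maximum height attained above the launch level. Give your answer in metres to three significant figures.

Horizontal component vₓ = 37.80 cos 20.4° = 35.43 m/s; vertical v_y0 = 37.80 sin 20.4° = 13.18 m/s.
Maximum height: H = v_y0² / (2g) = 13.18² / (2 × 9.80) = 8.858 m.

8.86 m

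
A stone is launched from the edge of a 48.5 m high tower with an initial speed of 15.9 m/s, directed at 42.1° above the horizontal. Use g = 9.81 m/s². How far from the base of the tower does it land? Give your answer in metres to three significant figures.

Components: vₓ = 15.90 cos 42.1° = 11.80 m/s, v_y0 = 15.90 sin 42.1° = 10.66 m/s.
The projectile lands when y = 48.5 + (10.66) t − ½·9.81·t² = 0. Positive root: t = (10.66 + √(10.66² + 2·9.81·48.5)) / 9.81 = (10.66 + 32.64) / 9.81 = 4.414 s.
Horizontal distance: R = vₓ t = 11.80 × 4.414 = 52.07 m.

52.1 m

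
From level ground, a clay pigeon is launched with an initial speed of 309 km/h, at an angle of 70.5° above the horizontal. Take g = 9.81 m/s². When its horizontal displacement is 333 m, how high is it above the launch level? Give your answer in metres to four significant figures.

Convert: 309 km/h = 309/3.6 = 85.83 m/s.
Horizontal component vₓ = 85.83 cos 70.5° = 28.65 m/s; vertical v_y0 = 85.83 sin 70.5° = 80.91 m/s.
x = vₓ t ⇒ t = 333/28.65 = 11.62 s.
Height: y = v_y0 t − ½ g t² = 80.91 × 11.62 − 4.905 × 11.62² = 940.4 − 662.6 = 277.8 m.

277.8 m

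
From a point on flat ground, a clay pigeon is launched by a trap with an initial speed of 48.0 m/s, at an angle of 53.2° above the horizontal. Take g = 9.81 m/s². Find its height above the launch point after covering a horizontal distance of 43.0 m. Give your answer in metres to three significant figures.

Horizontal component vₓ = 48.00 cos 53.2° = 28.75 m/s; vertical v_y0 = 48.00 sin 53.2° = 38.44 m/s.
At x = 43.0 m, t = x/vₓ = 43.0/28.75 = 1.495 s.
Height: y = v_y0 t − ½ g t² = 38.44 × 1.495 − 4.905 × 1.495² = 57.48 − 10.97 = 46.51 m.

46.5 m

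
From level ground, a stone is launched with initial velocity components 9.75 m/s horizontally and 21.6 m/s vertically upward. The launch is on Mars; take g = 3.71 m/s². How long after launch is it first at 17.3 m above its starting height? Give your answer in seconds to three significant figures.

Set y = v_y0 t − ½ g t² = 17.3: 1.855 t² − 21.60 t + 17.3 = 0.
t = [21.60 ± √(21.60² − 2·3.71·17.3)] / 3.71 = (21.60 ± 18.39) / 3.71, so t = 0.8652 s or t = 10.78 s.
The first (ascending) time is 0.8652 s.

0.865 s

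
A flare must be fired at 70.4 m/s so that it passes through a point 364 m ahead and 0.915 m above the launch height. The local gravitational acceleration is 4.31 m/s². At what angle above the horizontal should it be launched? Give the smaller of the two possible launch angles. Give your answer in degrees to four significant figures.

Trajectory: y = x tanθ − g x² (1 + tan²θ)/(2v₀²). With x = 364, y = 0.915, v₀ = 70.4, g = 4.31:
57.61 tan²θ − 364 tanθ + (58.53) = 0.
tanθ = [364 ± √(364² − 4 × 57.61 × (58.53))] / (2 × 57.61) = (364 ± 345.0) / 115.2, giving tanθ = 0.1651 or 6.153.
θ = 9.375° or 80.77°; the smaller is 9.375°.

9.375°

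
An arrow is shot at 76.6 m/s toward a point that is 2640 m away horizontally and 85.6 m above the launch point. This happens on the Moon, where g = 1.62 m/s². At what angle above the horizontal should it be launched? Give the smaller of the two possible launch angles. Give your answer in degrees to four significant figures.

Trajectory: y = x tanθ − g x² (1 + tan²θ)/(2v₀²). With x = 2640, y = 85.6, v₀ = 76.6, g = 1.62:
962.1 tan²θ − 2640 tanθ + (1048) = 0.
tanθ = [2640 ± √(2640² − 4 × 962.1 × (1048))] / (2 × 962.1) = (2640 ± 1714) / 1924, giving tanθ = 0.4813 or 2.263.
θ = 25.70° or 66.16°; the smaller is 25.70°.

25.70°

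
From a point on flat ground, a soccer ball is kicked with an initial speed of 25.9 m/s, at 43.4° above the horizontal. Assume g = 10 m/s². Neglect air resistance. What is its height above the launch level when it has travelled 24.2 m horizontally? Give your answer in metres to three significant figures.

14.6 m

Components: vₓ = 25.90 cos 43.4° = 18.82 m/s, v_y0 = 25.90 sin 43.4° = 17.80 m/s.
At x = 24.2 m, t = x/vₓ = 24.2/18.82 = 1.286 s.
Height: y = v_y0 t − ½ g t² = 17.80 × 1.286 − 5.000 × 1.286² = 22.88 − 8.269 = 14.62 m.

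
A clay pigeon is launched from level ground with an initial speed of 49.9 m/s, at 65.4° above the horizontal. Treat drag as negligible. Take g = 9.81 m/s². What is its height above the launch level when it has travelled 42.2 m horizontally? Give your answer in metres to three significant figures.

Horizontal component vₓ = 49.90 cos 65.4° = 20.77 m/s; vertical v_y0 = 49.90 sin 65.4° = 45.37 m/s.
At x = 42.2 m, t = x/vₓ = 42.2/20.77 = 2.032 s.
Height: y = v_y0 t − ½ g t² = 45.37 × 2.032 − 4.905 × 2.032² = 92.17 − 20.24 = 71.93 m.

71.9 m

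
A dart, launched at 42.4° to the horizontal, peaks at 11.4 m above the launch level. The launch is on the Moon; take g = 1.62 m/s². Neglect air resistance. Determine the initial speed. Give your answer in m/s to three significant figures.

9.01 m/s

At the peak v_y = 0, so v_y0 = √(2gH) = √(2 × 1.62 × 11.4) = 6.077 m/s.
v_y0 = v₀ sin θ ⇒ v₀ = 6.077 / sin 42.4° = 9.013 m/s.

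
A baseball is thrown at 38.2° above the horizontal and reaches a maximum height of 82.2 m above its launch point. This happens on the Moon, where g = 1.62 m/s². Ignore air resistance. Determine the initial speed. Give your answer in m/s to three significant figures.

26.4 m/s

At the peak v_y = 0, so v_y0 = √(2gH) = √(2 × 1.62 × 82.2) = 16.32 m/s.
v_y0 = v₀ sin θ ⇒ v₀ = 16.32 / sin 38.2° = 26.39 m/s.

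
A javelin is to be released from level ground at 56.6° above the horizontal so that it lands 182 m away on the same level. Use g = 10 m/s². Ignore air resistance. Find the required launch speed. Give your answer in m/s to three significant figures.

On level ground R = v₀² sin 2θ / g ⇒ v₀ = √(gR / sin 2θ).
v₀ = √(10.0 × 182 / sin 113.2°) = √(1820 / 0.9191) = √1980.1 = 44.50 m/s.

44.5 m/s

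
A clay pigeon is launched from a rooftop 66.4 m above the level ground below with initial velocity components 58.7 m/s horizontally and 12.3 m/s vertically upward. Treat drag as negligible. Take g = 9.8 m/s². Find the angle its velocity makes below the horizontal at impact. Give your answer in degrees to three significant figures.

33.0°

The projectile lands when y = 66.4 + (12.30) t − ½·9.80·t² = 0. Positive root: t = (12.30 + √(12.30² + 2·9.80·66.4)) / 9.80 = (12.30 + 38.11) / 9.80 = 5.144 s.
At impact: v_y = v_y0 − g t = −38.11 m/s; vₓ = 58.70 m/s.
Angle below horizontal: arctan(|v_y|/vₓ) = arctan(38.11/58.70) = 33.00°.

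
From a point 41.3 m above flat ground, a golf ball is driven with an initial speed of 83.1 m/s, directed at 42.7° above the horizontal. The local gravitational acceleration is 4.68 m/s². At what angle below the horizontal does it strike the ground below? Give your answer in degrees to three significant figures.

44.3°

Resolve: vₓ = 83.10 cos 42.7° = 61.07 m/s and v_y0 = 83.10 sin 42.7° = 56.36 m/s.
With up positive and y = 0 at the ground: y(t) = 41.3 + (56.36) t − 2.340 t². Setting y = 0 and taking the positive root: t = [56.36 + √(56.36² + 2·4.68·41.3)] / 4.68 = (56.36 + 59.69) / 4.68 = 24.80 s.
At impact: v_y = v_y0 − g t = −59.69 m/s; vₓ = 61.07 m/s.
Angle below horizontal: arctan(|v_y|/vₓ) = arctan(59.69/61.07) = 44.34°.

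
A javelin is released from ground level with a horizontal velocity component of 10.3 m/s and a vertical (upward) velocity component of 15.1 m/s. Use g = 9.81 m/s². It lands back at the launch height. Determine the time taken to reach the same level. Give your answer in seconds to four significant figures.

Time of flight on level ground: T = 2 v_y0 / g = 2 × 15.10 / 9.81 = 3.078 s.

3.078 s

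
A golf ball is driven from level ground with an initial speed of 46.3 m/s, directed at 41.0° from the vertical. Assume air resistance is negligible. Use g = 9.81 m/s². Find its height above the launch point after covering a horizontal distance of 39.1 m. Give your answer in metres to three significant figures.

Components: vₓ = 46.30 sin 41.0° = 30.38 m/s, v_y0 = 46.30 cos 41.0° = 34.94 m/s.
At x = 39.1 m, t = x/vₓ = 39.1/30.38 = 1.287 s.
Height: y = v_y0 t − ½ g t² = 34.94 × 1.287 − 4.905 × 1.287² = 44.98 − 8.127 = 36.85 m.

36.9 m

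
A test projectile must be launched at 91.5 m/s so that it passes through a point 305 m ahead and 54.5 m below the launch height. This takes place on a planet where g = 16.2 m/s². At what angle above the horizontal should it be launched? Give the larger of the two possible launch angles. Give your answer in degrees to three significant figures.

Trajectory: y = x tanθ − g x² (1 + tan²θ)/(2v₀²). With x = 305, y = −54.5, v₀ = 91.5, g = 16.2:
90.00 tan²θ − 305 tanθ + (35.50) = 0.
tanθ = [305 ± √(305² − 4 × 90.00 × (35.50))] / (2 × 90.00) = (305 ± 283.3) / 180.0, giving tanθ = 0.1207 or 3.268.
θ = 6.882° or 72.99°; the larger is 72.99°.

73.0°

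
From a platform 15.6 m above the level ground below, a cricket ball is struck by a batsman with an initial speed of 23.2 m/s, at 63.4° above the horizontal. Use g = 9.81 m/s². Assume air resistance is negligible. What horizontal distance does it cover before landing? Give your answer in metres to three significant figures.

50.7 m

Horizontal component vₓ = 23.20 cos 63.4° = 10.39 m/s; vertical v_y0 = 23.20 sin 63.4° = 20.74 m/s.
With up positive and y = 0 at the ground: y(t) = 15.6 + (20.74) t − 4.905 t². Setting y = 0 and taking the positive root: t = [20.74 + √(20.74² + 2·9.81·15.6)] / 9.81 = (20.74 + 27.14) / 9.81 = 4.881 s.
Horizontal distance: R = vₓ t = 10.39 × 4.881 = 50.70 m.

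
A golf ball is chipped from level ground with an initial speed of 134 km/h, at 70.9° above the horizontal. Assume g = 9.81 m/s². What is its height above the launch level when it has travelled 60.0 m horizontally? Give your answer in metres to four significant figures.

54.24 m

Convert: 134 km/h = 134/3.6 = 37.22 m/s.
Horizontal component vₓ = 37.22 cos 70.9° = 12.18 m/s; vertical v_y0 = 37.22 sin 70.9° = 35.17 m/s.
At x = 60.0 m, t = x/vₓ = 60.0/12.18 = 4.926 s.
Height: y = v_y0 t − ½ g t² = 35.17 × 4.926 − 4.905 × 4.926² = 173.3 − 119.0 = 54.24 m.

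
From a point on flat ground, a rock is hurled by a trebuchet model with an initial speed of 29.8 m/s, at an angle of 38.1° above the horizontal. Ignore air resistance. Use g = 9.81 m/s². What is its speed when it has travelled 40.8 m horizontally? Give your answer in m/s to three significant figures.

Components: vₓ = 29.80 cos 38.1° = 23.45 m/s, v_y0 = 29.80 sin 38.1° = 18.39 m/s.
Time to reach x = 40.8 m: t = x/vₓ = 40.8/23.45 = 1.740 s.
Vertical velocity there: v_y = v_y0 − g t = 18.39 − 9.81 × 1.740 = 1.320 m/s.
Speed: √(vₓ² + v_y²) = √(23.45² + 1.320²) = 23.49 m/s.

23.5 m/s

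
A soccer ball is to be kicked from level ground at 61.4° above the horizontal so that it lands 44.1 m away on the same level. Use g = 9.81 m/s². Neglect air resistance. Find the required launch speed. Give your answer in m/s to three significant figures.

On level ground R = v₀² sin 2θ / g ⇒ v₀ = √(gR / sin 2θ).
v₀ = √(9.81 × 44.1 / sin 122.8°) = √(432.6 / 0.8406) = √514.68 = 22.69 m/s.

22.7 m/s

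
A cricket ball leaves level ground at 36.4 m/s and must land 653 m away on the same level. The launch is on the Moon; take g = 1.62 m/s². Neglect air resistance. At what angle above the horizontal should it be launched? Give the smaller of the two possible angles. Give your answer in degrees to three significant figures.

R = v₀² sin 2θ / g gives sin 2θ = gR/v₀² = 1.62·653/36.4² = 0.7984.
2θ = 52.98° or 180° − 52.98° = 127.0°, so θ = 26.49° or 63.51°.
The smaller angle is 26.49°.

26.5°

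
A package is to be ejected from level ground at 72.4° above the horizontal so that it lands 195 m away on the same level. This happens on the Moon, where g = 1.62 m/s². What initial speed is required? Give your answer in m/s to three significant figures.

23.4 m/s

Level-ground range: R = v₀² sin(2θ)/g, so v₀ = √(gR / sin 2θ).
v₀ = √(1.62 × 195 / sin 144.8°) = √(315.9 / 0.5764) = √548.03 = 23.41 m/s.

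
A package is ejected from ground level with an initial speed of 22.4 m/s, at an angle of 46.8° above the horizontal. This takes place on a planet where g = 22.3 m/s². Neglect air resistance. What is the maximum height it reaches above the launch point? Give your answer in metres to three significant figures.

5.98 m

Resolve: vₓ = 22.40 cos 46.8° = 15.33 m/s and v_y0 = 22.40 sin 46.8° = 16.33 m/s.
Maximum height: H = v_y0² / (2g) = 16.33² / (2 × 22.3) = 5.978 m.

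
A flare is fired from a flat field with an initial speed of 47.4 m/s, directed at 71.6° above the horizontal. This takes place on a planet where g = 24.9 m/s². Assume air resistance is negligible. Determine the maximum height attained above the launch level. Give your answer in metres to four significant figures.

40.62 m

Horizontal component vₓ = 47.40 cos 71.6° = 14.96 m/s; vertical v_y0 = 47.40 sin 71.6° = 44.98 m/s.
Maximum height: H = v_y0² / (2g) = 44.98² / (2 × 24.9) = 40.62 m.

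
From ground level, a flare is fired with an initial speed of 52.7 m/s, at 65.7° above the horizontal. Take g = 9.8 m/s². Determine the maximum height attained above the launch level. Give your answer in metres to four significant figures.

Components: vₓ = 52.70 cos 65.7° = 21.69 m/s, v_y0 = 52.70 sin 65.7° = 48.03 m/s.
Peak height H = v_y0² / (2g) = 2307.0 / 19.60 = 117.7 m.

117.7 m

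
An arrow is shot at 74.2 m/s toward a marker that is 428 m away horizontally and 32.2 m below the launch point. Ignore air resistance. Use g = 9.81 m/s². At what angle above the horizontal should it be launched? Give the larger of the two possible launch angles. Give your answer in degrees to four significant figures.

Trajectory: y = x tanθ − g x² (1 + tan²θ)/(2v₀²). With x = 428, y = −32.2, v₀ = 74.2, g = 9.81:
163.2 tan²θ − 428 tanθ + (131.0) = 0.
tanθ = [428 ± √(428² − 4 × 163.2 × (131.0))] / (2 × 163.2) = (428 ± 312.5) / 326.4, giving tanθ = 0.3538 or 2.269.
θ = 19.48° or 66.21°; the larger is 66.21°.

66.21°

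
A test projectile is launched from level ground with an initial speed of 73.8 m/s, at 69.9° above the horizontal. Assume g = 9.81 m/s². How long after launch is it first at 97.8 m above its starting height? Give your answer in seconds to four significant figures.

1.590 s

Horizontal component vₓ = 73.80 cos 69.9° = 25.36 m/s; vertical v_y0 = 73.80 sin 69.9° = 69.31 m/s.
Require v_y0 t − ½ g t² = 97.8, i.e. 4.905 t² − 69.31 t + 97.8 = 0.
t = [69.31 ± √(69.31² − 2·9.81·97.8)] / 9.81 = (69.31 ± 53.71) / 9.81, so t = 1.590 s or t = 12.54 s.
The first (ascending) time is 1.590 s.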